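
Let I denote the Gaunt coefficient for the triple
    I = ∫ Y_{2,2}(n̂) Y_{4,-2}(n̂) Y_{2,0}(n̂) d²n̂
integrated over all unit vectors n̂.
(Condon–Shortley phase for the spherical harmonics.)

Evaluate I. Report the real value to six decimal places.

0.156078

Checks pass: Σm=0; 8 even; l₃=2∈[2,6].
(2·2+1)(2·4+1)(2·2+1) = 225
Δ: 4! 0! 4! / 9! → 1/630
sum: t=2:+1/16 = 1/16
3j²(2 4 2; 0 0 0) = Δ·Π!·Σ² = 2/35  (sign +1)
sum: t=0:+1/96 = 1/96
3j²(2 4 2; 2 -2 0) = Δ·Π!·Σ² = 1/42  (sign +1)
combine: 4πI² = 225·2/35·1/42 = 15/49
take √, sign +1: I = 0.15607835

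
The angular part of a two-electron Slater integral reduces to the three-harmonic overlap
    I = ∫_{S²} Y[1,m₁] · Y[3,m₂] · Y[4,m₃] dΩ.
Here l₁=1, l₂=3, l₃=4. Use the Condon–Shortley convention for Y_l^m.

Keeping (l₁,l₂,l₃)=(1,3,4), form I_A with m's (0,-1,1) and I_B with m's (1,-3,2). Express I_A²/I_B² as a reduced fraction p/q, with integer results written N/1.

15/1

Shared (l₁,l₂,l₃)=(1,3,4): N and (l;000)² cancel in I_A²/I_B².
A: Δ = 0!·2!·6!/9! = 1/252; Racah Σ t=0..0: t=0:+1/48 = 1/48; ⇒ 3j(1 3 4; 0 -1 1)² = 5/84, sgn -1
B: Δ = 0!·2!·6!/9! = 1/252; Racah Σ t=0..0: t=0:+1/1440 = 1/1440; ⇒ 3j(1 3 4; 1 -3 2)² = 1/252, sgn +1
I_A²/I_B² = (5/84)/(1/252) = 15/1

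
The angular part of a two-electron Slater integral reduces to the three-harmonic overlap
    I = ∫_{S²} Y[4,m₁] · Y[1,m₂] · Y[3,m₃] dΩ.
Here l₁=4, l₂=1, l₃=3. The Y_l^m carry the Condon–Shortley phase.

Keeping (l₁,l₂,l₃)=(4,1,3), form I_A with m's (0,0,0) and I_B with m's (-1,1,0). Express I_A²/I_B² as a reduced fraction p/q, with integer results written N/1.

8/5

Same 4,1,3: normalisation and zero-m 3j drop out of the ratio.
A: Δ: 2! 6! 0! / 9! → 1/252; sum: t=1:−1/36 = -1/36; 3j²(4 1 3; 0 0 0) = Δ·Π!·Σ² = 4/63  (sign +1)
B: Δ: 2! 6! 0! / 9! → 1/252; sum: t=2:+1/72 = 1/72; 3j²(4 1 3; -1 1 0) = Δ·Π!·Σ² = 5/126  (sign -1)
I_A²/I_B² = (4/63)/(5/126) = 8/5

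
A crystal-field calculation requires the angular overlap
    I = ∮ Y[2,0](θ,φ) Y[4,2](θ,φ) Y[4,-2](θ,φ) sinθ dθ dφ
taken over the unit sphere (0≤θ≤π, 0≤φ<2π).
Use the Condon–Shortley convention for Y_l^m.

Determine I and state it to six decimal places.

Rules hold: Σm=0, L=10 even, 2≤4≤6.
N = 5·9·9 = 405
Δ = 2!·2!·6!/11! = 1/13860
Racah Σ t=0..2: t=0:+1/192 t=1:−1/36 t=2:+1/192 = -5/288
⇒ 3j(2 4 4; 0 0 0)² = 20/693, sgn -1
Racah Σ t=0..2: t=0:+1/2880 t=1:−1/120 t=2:+1/192 = -1/360
⇒ 3j(2 4 4; 0 2 -2)² = 16/3465, sgn -1
4πI² = N·(3j₀)²·(3jₘ)² = 320/5929
I = +1·√(0.053972/4π) = 0.06553591

0.065536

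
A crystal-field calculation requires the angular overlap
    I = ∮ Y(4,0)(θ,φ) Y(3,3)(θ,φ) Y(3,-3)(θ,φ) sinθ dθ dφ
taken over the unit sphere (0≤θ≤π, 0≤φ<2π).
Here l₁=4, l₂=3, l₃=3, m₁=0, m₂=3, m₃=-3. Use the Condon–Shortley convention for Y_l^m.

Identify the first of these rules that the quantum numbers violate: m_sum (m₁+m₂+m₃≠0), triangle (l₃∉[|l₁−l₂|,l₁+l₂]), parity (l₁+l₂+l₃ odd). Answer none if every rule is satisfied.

none

azimuthal sum: 0 + 3 − 3 = 0  ✓
1 ≤ 3 ≤ 7 (triangle on l)  ✓
L = 4 + 3 + 3 = 10 (even)  ✓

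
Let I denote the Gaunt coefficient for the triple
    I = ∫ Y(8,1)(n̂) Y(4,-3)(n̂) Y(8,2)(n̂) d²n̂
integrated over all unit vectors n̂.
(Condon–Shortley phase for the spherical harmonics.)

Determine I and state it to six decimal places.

Checks pass: Σm=0; 20 even; l₃=8∈[4,12].
(2·8+1)(2·4+1)(2·8+1) = 2601
Δ: 4! 12! 4! / 21! → 1/185175900
sum: t=0:+1/557383680 t=1:−1/21772800 t=2:+1/8294400 t=3:−1/21772800 t=4:+1/557383680 = 1/30965760
3j²(8 4 8; 0 0 0) = Δ·Π!·Σ² = 36/4199  (sign +1)
sum: t=0:+1/87091200 t=1:−1/74649600 = -1/522547200
3j²(8 4 8; 1 -3 2) = Δ·Π!·Σ² = 2/4199  (sign -1)
combine: 4πI² = 2601·36/4199·2/4199 = 648/61009
take √, sign -1: I = -0.02907272

-0.029073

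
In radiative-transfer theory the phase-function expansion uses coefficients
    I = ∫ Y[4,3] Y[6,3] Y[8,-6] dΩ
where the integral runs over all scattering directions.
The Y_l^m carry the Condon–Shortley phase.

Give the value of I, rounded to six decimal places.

0.068401

Rules hold: Σm=0, L=18 even, 2≤8≤10.
N = 9·13·17 = 1989
Δ = 2!·6!·10!/19! = 1/23279256
Racah Σ t=0..2: t=0:+1/1658880 t=1:−1/518400 t=2:+1/1658880 = -1/1382400
⇒ 3j(4 6 8; 0 0 0)² = 504/46189, sgn -1
Racah Σ t=0..1: t=0:+1/87091200 t=1:−1/58060800 = -1/174182400
⇒ 3j(4 6 8; 3 3 -6)² = 7/2584, sgn -1
4πI² = N·(3j₀)²·(3jₘ)² = 3969/67507
I = +1·√(0.0587939/4π) = 0.06840081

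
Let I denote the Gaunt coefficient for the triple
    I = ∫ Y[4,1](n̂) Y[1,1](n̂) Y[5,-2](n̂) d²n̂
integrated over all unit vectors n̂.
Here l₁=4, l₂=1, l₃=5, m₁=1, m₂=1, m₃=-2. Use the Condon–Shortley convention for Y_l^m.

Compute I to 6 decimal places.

Rules hold: Σm=0, L=10 even, 3≤5≤5.
N = 9·3·11 = 297
Δ = 0!·8!·2!/11! = 1/495
Racah Σ t=0..0: t=0:+1/576 = 1/576
⇒ 3j(4 1 5; 0 0 0)² = 5/99, sgn -1
Racah Σ t=0..0: t=0:+1/1440 = 1/1440
⇒ 3j(4 1 5; 1 1 -2)² = 7/165, sgn -1
4πI² = N·(3j₀)²·(3jₘ)² = 7/11
I = +1·√(0.636364/4π) = 0.22503380

0.225034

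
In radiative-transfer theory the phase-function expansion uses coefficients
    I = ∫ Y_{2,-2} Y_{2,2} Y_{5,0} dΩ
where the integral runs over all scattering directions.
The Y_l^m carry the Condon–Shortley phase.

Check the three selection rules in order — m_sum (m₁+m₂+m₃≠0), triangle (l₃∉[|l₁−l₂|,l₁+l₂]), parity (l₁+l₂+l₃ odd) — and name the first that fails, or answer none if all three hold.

azimuthal sum: -2 + 2 + 0 = 0  ✓
0 ≤ 5 ≤ 4 (triangle on l)  ✗
L = 2 + 2 + 5 = 9 (odd)

triangle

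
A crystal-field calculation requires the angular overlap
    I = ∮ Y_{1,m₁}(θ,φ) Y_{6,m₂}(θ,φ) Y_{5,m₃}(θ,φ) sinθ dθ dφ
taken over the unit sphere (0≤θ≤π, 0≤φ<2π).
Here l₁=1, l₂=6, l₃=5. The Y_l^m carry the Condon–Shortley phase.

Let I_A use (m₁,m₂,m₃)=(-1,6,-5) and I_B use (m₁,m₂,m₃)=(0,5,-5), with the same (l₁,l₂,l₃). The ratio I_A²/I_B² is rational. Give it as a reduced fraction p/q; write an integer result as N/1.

Shared (l₁,l₂,l₃)=(1,6,5): N and (l;000)² cancel in I_A²/I_B².
A: Δ = 2!·0!·10!/13! = 1/858; Racah Σ t=2..2: t=2:+1/7257600 = 1/7257600; ⇒ 3j(1 6 5; -1 6 -5)² = 1/13, sgn +1
B: Δ = 2!·0!·10!/13! = 1/858; Racah Σ t=1..1: t=1:−1/3628800 = -1/3628800; ⇒ 3j(1 6 5; 0 5 -5)² = 1/78, sgn -1
I_A²/I_B² = (1/13)/(1/78) = 6/1

6/1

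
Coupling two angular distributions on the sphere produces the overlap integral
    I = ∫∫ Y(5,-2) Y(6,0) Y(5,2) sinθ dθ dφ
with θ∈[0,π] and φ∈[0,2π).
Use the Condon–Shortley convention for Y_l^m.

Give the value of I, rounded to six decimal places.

-0.110455

m-sum 0 ✓  L=16 even ✓  1≤5≤11 ✓
Π(2lᵢ+1) = 11×13×11 = 1573
triangle coeff Δ(5,6,5) = 1/28588560
Σ_t [1,5]: t=1:−1/345600 t=2:+1/13824 t=3:−1/5184 t=4:+1/13824 t=5:−1/345600 = -7/129600
(3j)²=80/7293 [(5 6 5; 0 0 0)], sign=+1
Σ_t [3,6]: t=3:−1/31104 t=4:+1/13824 t=5:−1/57600 t=6:+1/3110400 = 1/43200
(3j)²=108/12155 [(5 6 5; -2 0 2)], sign=-1
⇒ 4πI² = 576/3757
I = (-1)√(576/3757/(4π)) = -0.11045508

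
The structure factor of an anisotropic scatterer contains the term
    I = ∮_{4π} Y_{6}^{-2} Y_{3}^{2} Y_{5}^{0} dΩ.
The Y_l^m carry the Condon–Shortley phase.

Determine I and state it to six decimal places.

Checks pass: Σm=0; 14 even; l₃=5∈[3,9].
(2·6+1)(2·3+1)(2·5+1) = 1001
Δ: 4! 8! 2! / 15! → 1/675675
sum: t=1:−1/8640 t=2:+1/2304 t=3:−1/8640 = 7/34560
3j²(6 3 5; 0 0 0) = Δ·Π!·Σ² = 7/429  (sign -1)
sum: t=3:−1/8640 t=4:+1/13824 = -1/23040
3j²(6 3 5; -2 2 0) = Δ·Π!·Σ² = 2/429  (sign +1)
combine: 4πI² = 1001·7/429·2/429 = 98/1287
take √, sign -1: I = -0.07784287

-0.077843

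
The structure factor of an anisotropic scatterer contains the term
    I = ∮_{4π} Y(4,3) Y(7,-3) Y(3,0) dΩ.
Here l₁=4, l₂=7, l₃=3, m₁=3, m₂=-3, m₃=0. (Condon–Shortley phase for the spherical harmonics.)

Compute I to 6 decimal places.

-0.147623

Rules hold: Σm=0, L=14 even, 3≤3≤11.
N = 9·15·7 = 945
Δ = 8!·0!·6!/15! = 1/45045
Racah Σ t=4..4: t=4:+1/20736 = 1/20736
⇒ 3j(4 7 3; 0 0 0)² = 35/1287, sgn -1
Racah Σ t=1..1: t=1:−1/181440 = -1/181440
⇒ 3j(4 7 3; 3 -3 0)² = 32/3003, sgn +1
4πI² = N·(3j₀)²·(3jₘ)² = 5600/20449
I = -1·√(0.273852/4π) = -0.14762267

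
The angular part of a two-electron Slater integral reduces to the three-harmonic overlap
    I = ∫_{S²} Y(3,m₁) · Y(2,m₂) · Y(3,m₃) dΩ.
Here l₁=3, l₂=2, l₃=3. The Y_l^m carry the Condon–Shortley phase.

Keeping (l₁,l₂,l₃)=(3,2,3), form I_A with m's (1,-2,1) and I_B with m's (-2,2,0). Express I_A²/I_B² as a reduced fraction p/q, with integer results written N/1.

6/5

Same 3,2,3: normalisation and zero-m 3j drop out of the ratio.
A: Δ: 2! 4! 2! / 9! → 1/3780; sum: t=0:+1/16 = 1/16; 3j²(3 2 3; 1 -2 1) = Δ·Π!·Σ² = 2/35  (sign +1)
B: Δ: 2! 4! 2! / 9! → 1/3780; sum: t=2:+1/24 = 1/24; 3j²(3 2 3; -2 2 0) = Δ·Π!·Σ² = 1/21  (sign -1)
I_A²/I_B² = (2/35)/(1/21) = 6/5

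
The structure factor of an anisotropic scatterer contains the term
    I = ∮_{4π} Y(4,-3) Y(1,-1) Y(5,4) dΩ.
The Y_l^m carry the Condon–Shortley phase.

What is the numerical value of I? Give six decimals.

m-sum 0 ✓  L=10 even ✓  3≤5≤5 ✓
Π(2lᵢ+1) = 9×3×11 = 297
triangle coeff Δ(4,1,5) = 1/495
Σ_t [0,0]: t=0:+1/576 = 1/576
(3j)²=5/99 [(4 1 5; 0 0 0)], sign=-1
Σ_t [0,0]: t=0:+1/10080 = 1/10080
(3j)²=4/55 [(4 1 5; -3 -1 4)], sign=-1
⇒ 4πI² = 12/11
I = (+1)√(12/11/(4π)) = 0.29463840

0.294638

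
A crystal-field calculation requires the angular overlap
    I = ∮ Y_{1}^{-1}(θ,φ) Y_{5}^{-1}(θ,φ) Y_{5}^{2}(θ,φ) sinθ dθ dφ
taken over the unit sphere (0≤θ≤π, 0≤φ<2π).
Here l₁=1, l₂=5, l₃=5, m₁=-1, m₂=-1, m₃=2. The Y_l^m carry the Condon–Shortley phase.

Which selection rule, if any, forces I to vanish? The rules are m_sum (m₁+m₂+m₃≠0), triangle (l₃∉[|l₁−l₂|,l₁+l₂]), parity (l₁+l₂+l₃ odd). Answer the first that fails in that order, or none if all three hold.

m₁+m₂+m₃ = -1 − 1 + 2 = 0  ✓
triangle: |1−5|=4 ≤ l₃=5 ≤ 1+5=6  ✓
parity: l₁+l₂+l₃ = 11 is odd  ✗

parity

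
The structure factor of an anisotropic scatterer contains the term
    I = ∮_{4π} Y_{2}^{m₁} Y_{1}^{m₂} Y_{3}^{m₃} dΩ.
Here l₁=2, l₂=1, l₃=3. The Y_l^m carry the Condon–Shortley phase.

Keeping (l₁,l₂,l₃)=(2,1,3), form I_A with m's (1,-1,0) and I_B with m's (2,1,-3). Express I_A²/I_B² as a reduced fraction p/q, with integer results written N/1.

Shared (l₁,l₂,l₃)=(2,1,3): N and (l;000)² cancel in I_A²/I_B².
A: Δ = 0!·4!·2!/7! = 1/105; Racah Σ t=0..0: t=0:+1/12 = 1/12; ⇒ 3j(2 1 3; 1 -1 0)² = 1/35, sgn -1
B: Δ = 0!·4!·2!/7! = 1/105; Racah Σ t=0..0: t=0:+1/48 = 1/48; ⇒ 3j(2 1 3; 2 1 -3)² = 1/7, sgn +1
I_A²/I_B² = (1/35)/(1/7) = 1/5

1/5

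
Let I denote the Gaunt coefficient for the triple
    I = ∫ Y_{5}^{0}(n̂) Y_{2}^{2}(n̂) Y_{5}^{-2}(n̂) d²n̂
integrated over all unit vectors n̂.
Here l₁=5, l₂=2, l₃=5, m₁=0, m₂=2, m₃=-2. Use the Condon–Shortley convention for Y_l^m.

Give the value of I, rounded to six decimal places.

m-sum 0 ✓  L=12 even ✓  3≤5≤7 ✓
Π(2lᵢ+1) = 11×5×11 = 605
triangle coeff Δ(5,2,5) = 1/38610
Σ_t [0,2]: t=0:+1/2880 t=1:−1/576 t=2:+1/2880 = -1/960
(3j)²=10/429 [(5 2 5; 0 0 0)], sign=+1
Σ_t [2,2]: t=2:+1/2880 = 1/2880
(3j)²=14/429 [(5 2 5; 0 2 -2)], sign=-1
⇒ 4πI² = 700/1521
I = (-1)√(700/1521/(4π)) = -0.19137248

-0.191372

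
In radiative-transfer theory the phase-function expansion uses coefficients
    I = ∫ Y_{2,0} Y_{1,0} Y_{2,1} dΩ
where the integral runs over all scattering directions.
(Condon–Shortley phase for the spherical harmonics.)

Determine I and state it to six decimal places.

m-sum = 0 + 0 + 1 = 1 ≠ 0 ⇒ I = 0

0.000000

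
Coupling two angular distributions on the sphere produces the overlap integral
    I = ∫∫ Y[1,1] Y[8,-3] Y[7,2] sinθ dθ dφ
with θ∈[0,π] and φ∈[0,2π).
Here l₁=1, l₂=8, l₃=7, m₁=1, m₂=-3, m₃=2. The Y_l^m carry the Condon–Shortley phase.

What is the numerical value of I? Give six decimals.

-0.226917

m-sum 0 ✓  L=16 even ✓  7≤7≤9 ✓
Π(2lᵢ+1) = 3×17×15 = 765
triangle coeff Δ(1,8,7) = 1/2040
Σ_t [1,1]: t=1:−1/25401600 = -1/25401600
(3j)²=8/255 [(1 8 7; 0 0 0)], sign=+1
Σ_t [0,0]: t=0:+1/87091200 = 1/87091200
(3j)²=11/408 [(1 8 7; 1 -3 2)], sign=-1
⇒ 4πI² = 11/17
I = (-1)√(11/17/(4π)) = -0.22691696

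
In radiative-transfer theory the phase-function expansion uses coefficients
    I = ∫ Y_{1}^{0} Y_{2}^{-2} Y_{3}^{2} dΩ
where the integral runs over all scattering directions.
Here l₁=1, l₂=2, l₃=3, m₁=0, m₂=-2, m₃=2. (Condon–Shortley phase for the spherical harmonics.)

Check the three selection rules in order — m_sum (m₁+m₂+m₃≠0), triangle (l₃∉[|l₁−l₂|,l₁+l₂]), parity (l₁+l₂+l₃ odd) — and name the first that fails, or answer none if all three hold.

none

azimuthal sum: 0 − 2 + 2 = 0  ✓
1 ≤ 3 ≤ 3 (triangle on l)  ✓
L = 1 + 2 + 3 = 6 (even)  ✓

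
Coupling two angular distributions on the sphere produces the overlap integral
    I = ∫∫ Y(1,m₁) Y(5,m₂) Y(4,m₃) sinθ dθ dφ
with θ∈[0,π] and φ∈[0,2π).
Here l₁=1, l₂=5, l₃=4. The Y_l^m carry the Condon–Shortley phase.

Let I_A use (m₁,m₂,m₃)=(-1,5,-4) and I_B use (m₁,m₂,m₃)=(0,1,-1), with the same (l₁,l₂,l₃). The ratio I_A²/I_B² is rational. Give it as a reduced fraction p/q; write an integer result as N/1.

l's match ⇒ only the (l;m) 3-j factors differ between A and B.
A: triangle coeff Δ(1,5,4) = 1/495; Σ_t [2,2]: t=2:+1/80640 = 1/80640; (3j)²=1/11 [(1 5 4; -1 5 -4)], sign=+1
B: triangle coeff Δ(1,5,4) = 1/495; Σ_t [1,1]: t=1:−1/720 = -1/720; (3j)²=8/165 [(1 5 4; 0 1 -1)], sign=+1
I_A²/I_B² = (1/11)/(8/165) = 15/8

15/8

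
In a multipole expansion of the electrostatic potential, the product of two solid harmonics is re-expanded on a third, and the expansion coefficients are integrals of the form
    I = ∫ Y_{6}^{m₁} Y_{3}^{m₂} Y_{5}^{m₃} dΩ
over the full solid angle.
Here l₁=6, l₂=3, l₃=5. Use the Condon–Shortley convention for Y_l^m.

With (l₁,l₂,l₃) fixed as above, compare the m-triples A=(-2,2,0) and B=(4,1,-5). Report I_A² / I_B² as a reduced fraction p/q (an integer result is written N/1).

Same 6,3,5: normalisation and zero-m 3j drop out of the ratio.
A: Δ: 4! 8! 2! / 15! → 1/675675; sum: t=3:−1/8640 t=4:+1/13824 = -1/23040; 3j²(6 3 5; -2 2 0) = Δ·Π!·Σ² = 2/429  (sign +1)
B: Δ: 4! 8! 2! / 15! → 1/675675; sum: t=2:+1/322560 = 1/322560; 3j²(6 3 5; 4 1 -5) = Δ·Π!·Σ² = 18/1001  (sign +1)
I_A²/I_B² = (2/429)/(18/1001) = 7/27

7/27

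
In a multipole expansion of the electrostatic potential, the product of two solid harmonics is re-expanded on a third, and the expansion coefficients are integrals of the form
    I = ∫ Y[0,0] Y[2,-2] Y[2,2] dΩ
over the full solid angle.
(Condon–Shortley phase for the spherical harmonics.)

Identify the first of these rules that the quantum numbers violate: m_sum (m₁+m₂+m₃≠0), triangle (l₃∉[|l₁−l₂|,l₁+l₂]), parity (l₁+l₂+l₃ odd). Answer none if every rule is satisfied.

none

Σmᵢ = 0  ✓
l₃∈[|l₁−l₂|,l₁+l₂]=[2,2], have l₃=2  ✓
Σlᵢ = 4 ⇒ even  ✓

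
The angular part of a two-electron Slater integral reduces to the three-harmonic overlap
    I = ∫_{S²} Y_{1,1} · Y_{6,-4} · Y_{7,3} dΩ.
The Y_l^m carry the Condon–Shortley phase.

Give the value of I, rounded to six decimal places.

-0.085707

Checks pass: Σm=0; 14 even; l₃=7∈[5,7].
(2·1+1)(2·6+1)(2·7+1) = 585
Δ: 0! 2! 12! / 15! → 1/1365
sum: t=0:+1/518400 = 1/518400
3j²(1 6 7; 0 0 0) = Δ·Π!·Σ² = 7/195  (sign -1)
sum: t=0:+1/14515200 = 1/14515200
3j²(1 6 7; 1 -4 3) = Δ·Π!·Σ² = 2/455  (sign +1)
combine: 4πI² = 585·7/195·2/455 = 6/65
take √, sign -1: I = -0.08570655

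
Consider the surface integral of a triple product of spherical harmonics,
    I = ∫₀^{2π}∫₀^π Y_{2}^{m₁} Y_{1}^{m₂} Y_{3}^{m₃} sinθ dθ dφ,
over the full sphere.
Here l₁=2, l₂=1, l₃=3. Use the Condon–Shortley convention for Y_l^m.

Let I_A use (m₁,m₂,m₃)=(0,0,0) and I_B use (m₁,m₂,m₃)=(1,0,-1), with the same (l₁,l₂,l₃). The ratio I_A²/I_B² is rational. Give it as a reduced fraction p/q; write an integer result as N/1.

9/8

l's match ⇒ only the (l;m) 3-j factors differ between A and B.
A: triangle coeff Δ(2,1,3) = 1/105; Σ_t [0,0]: t=0:+1/4 = 1/4; (3j)²=3/35 [(2 1 3; 0 0 0)], sign=-1
B: triangle coeff Δ(2,1,3) = 1/105; Σ_t [0,0]: t=0:+1/6 = 1/6; (3j)²=8/105 [(2 1 3; 1 0 -1)], sign=+1
I_A²/I_B² = (3/35)/(8/105) = 9/8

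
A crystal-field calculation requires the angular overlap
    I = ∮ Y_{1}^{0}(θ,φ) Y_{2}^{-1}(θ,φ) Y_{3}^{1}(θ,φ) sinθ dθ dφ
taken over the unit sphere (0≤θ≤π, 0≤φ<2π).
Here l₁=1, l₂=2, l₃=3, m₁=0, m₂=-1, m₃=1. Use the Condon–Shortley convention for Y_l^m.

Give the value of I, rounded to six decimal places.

-0.233597

Checks pass: Σm=0; 6 even; l₃=3∈[1,3].
(2·1+1)(2·2+1)(2·3+1) = 105
Δ: 0! 2! 4! / 7! → 1/105
sum: t=0:+1/4 = 1/4
3j²(1 2 3; 0 0 0) = Δ·Π!·Σ² = 3/35  (sign -1)
sum: t=0:+1/6 = 1/6
3j²(1 2 3; 0 -1 1) = Δ·Π!·Σ² = 8/105  (sign +1)
combine: 4πI² = 105·3/35·8/105 = 24/35
take √, sign -1: I = -0.23359668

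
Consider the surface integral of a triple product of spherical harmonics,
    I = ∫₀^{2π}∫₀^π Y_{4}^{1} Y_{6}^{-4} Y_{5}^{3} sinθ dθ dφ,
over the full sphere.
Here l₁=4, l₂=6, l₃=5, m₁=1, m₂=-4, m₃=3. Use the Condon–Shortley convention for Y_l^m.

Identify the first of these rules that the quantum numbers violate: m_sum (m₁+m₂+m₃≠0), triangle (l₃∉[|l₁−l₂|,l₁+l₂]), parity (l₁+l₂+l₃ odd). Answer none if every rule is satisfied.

parity

azimuthal sum: 1 − 4 + 3 = 0  ✓
2 ≤ 5 ≤ 10 (triangle on l)  ✓
L = 4 + 6 + 5 = 15 (odd)  ✗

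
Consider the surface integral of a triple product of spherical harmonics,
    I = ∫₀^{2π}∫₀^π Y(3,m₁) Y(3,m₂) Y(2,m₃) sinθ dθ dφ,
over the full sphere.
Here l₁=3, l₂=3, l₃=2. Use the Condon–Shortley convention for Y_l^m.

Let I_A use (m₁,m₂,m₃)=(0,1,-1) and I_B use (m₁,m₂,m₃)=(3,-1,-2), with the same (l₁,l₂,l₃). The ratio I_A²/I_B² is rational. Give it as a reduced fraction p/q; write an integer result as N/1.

Same 3,3,2: normalisation and zero-m 3j drop out of the ratio.
A: Δ: 4! 2! 2! / 9! → 1/3780; sum: t=2:+1/8 t=3:−1/12 = 1/24; 3j²(3 3 2; 0 1 -1) = Δ·Π!·Σ² = 1/210  (sign -1)
B: Δ: 4! 2! 2! / 9! → 1/3780; sum: t=0:+1/96 = 1/96; 3j²(3 3 2; 3 -1 -2) = Δ·Π!·Σ² = 1/42  (sign +1)
I_A²/I_B² = (1/210)/(1/42) = 1/5

1/5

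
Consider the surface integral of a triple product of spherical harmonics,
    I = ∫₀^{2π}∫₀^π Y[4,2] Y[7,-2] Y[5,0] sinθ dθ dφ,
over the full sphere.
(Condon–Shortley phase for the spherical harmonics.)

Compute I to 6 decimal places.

-0.014400

m-sum 0 ✓  L=16 even ✓  3≤5≤11 ✓
Π(2lᵢ+1) = 9×15×11 = 1485
triangle coeff Δ(4,7,5) = 1/6126120
Σ_t [2,4]: t=2:+1/69120 t=3:−1/20736 t=4:+1/69120 = -1/51840
(3j)²=280/21879 [(4 7 5; 0 0 0)], sign=+1
Σ_t [0,2]: t=0:+1/1036800 t=1:−1/69120 t=2:+1/69120 = 1/1036800
(3j)²=1/7293 [(4 7 5; 2 -2 0)], sign=-1
⇒ 4πI² = 1400/537251
I = (-1)√(1400/537251/(4π)) = -0.01440026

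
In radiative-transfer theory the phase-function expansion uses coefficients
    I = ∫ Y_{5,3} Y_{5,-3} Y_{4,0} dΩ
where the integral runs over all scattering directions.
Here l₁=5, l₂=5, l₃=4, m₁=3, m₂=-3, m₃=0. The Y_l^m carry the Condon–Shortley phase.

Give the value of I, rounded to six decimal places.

m-sum 0 ✓  L=14 even ✓  0≤4≤10 ✓
Π(2lᵢ+1) = 11×11×9 = 1089
triangle coeff Δ(5,5,4) = 1/3153150
Σ_t [1,5]: t=1:−1/69120 t=2:+1/1728 t=3:−1/576 t=4:+1/1728 t=5:−1/69120 = -7/11520
(3j)²=2/143 [(5 5 4; 0 0 0)], sign=-1
Σ_t [0,2]: t=0:+1/11520 t=1:−1/4320 t=2:+1/27648 = -1/9216
(3j)²=2/143 [(5 5 4; 3 -3 0)], sign=-1
⇒ 4πI² = 36/169
I = (+1)√(36/169/(4π)) = 0.13019760

0.130198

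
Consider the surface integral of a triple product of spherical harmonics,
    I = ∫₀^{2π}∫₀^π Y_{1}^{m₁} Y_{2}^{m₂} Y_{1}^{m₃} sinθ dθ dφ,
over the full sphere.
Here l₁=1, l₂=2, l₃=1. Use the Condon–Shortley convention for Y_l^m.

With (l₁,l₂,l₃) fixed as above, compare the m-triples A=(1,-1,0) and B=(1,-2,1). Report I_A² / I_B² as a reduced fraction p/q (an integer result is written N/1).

1/2

Same 1,2,1: normalisation and zero-m 3j drop out of the ratio.
A: Δ: 2! 0! 2! / 5! → 1/30; sum: t=0:+1/2 = 1/2; 3j²(1 2 1; 1 -1 0) = Δ·Π!·Σ² = 1/10  (sign -1)
B: Δ: 2! 0! 2! / 5! → 1/30; sum: t=0:+1/4 = 1/4; 3j²(1 2 1; 1 -2 1) = Δ·Π!·Σ² = 1/5  (sign +1)
I_A²/I_B² = (1/10)/(1/5) = 1/2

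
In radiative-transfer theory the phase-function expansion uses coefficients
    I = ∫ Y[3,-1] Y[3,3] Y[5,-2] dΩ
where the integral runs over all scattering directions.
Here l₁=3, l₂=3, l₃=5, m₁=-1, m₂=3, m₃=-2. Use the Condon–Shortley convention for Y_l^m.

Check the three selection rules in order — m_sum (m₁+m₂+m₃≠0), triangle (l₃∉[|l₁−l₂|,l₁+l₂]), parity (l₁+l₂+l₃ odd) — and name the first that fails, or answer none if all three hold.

m₁+m₂+m₃ = -1 + 3 − 2 = 0  ✓
triangle: |3−3|=0 ≤ l₃=5 ≤ 3+3=6  ✓
parity: l₁+l₂+l₃ = 11 is odd  ✗

parity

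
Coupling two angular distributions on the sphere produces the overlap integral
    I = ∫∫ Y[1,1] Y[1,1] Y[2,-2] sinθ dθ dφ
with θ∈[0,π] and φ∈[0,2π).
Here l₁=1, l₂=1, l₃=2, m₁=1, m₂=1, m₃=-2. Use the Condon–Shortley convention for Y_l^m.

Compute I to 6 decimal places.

0.309019

m-sum 0 ✓  L=4 even ✓  0≤2≤2 ✓
Π(2lᵢ+1) = 3×3×5 = 45
triangle coeff Δ(1,1,2) = 1/30
Σ_t [0,0]: t=0:+1/1 = 1/1
(3j)²=2/15 [(1 1 2; 0 0 0)], sign=+1
Σ_t [0,0]: t=0:+1/4 = 1/4
(3j)²=1/5 [(1 1 2; 1 1 -2)], sign=+1
⇒ 4πI² = 6/5
I = (+1)√(6/5/(4π)) = 0.30901936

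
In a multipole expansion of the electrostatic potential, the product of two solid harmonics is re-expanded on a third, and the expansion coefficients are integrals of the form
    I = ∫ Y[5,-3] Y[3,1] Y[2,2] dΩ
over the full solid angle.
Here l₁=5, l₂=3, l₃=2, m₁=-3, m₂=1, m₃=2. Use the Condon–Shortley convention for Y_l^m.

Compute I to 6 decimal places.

Checks pass: Σm=0; 10 even; l₃=2∈[2,8].
(2·5+1)(2·3+1)(2·2+1) = 385
Δ: 6! 4! 0! / 11! → 1/2310
sum: t=3:−1/144 = -1/144
3j²(5 3 2; 0 0 0) = Δ·Π!·Σ² = 10/231  (sign -1)
sum: t=4:+1/1152 = 1/1152
3j²(5 3 2; -3 1 2) = Δ·Π!·Σ² = 1/33  (sign +1)
combine: 4πI² = 385·10/231·1/33 = 50/99
take √, sign -1: I = -0.20047604

-0.200476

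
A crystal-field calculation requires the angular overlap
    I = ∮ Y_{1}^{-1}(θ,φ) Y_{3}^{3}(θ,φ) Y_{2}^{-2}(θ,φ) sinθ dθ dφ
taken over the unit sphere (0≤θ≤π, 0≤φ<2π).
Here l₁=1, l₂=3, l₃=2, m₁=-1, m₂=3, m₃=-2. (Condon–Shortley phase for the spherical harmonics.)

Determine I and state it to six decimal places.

Checks pass: Σm=0; 6 even; l₃=2∈[2,4].
(2·1+1)(2·3+1)(2·2+1) = 105
Δ: 2! 0! 4! / 7! → 1/105
sum: t=1:−1/4 = -1/4
3j²(1 3 2; 0 0 0) = Δ·Π!·Σ² = 3/35  (sign -1)
sum: t=2:+1/48 = 1/48
3j²(1 3 2; -1 3 -2) = Δ·Π!·Σ² = 1/7  (sign +1)
combine: 4πI² = 105·3/35·1/7 = 9/7
take √, sign -1: I = -0.31986543

-0.319865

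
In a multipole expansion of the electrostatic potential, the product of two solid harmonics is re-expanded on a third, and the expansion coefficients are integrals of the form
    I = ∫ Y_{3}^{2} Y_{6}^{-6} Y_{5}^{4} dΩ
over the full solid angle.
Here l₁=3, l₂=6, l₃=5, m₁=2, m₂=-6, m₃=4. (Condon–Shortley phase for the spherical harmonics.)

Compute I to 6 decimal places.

m-sum 0 ✓  L=14 even ✓  3≤5≤9 ✓
Π(2lᵢ+1) = 7×13×11 = 1001
triangle coeff Δ(3,6,5) = 1/675675
Σ_t [1,3]: t=1:−1/8640 t=2:+1/2304 t=3:−1/8640 = 7/34560
(3j)²=7/429 [(3 6 5; 0 0 0)], sign=-1
Σ_t [0,0]: t=0:+1/967680 = 1/967680
(3j)²=3/91 [(3 6 5; 2 -6 4)], sign=-1
⇒ 4πI² = 7/13
I = (+1)√(7/13/(4π)) = 0.20700098

0.207001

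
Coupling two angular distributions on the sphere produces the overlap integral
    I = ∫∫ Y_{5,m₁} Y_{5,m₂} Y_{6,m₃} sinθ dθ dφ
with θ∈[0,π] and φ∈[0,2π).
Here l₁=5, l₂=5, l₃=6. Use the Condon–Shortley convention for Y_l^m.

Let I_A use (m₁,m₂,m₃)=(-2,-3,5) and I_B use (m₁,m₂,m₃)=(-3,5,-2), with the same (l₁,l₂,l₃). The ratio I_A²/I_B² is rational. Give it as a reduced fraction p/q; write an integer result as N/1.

11/50

Same 5,5,6: normalisation and zero-m 3j drop out of the ratio.
A: Δ: 4! 6! 6! / 17! → 1/28588560; sum: t=1:−1/518400 t=2:+1/345600 = 1/1036800; 3j²(5 5 6; -2 -3 5) = Δ·Π!·Σ² = 7/2210  (sign -1)
B: Δ: 4! 6! 6! / 17! → 1/28588560; sum: t=4:+1/829440 = 1/829440; 3j²(5 5 6; -3 5 -2) = Δ·Π!·Σ² = 35/2431  (sign +1)
I_A²/I_B² = (7/2210)/(35/2431) = 11/50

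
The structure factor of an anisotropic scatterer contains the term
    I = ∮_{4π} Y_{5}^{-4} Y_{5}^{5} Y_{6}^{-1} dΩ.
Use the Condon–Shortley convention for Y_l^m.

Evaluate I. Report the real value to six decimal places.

Rules hold: Σm=0, L=16 even, 0≤6≤10.
N = 11·11·13 = 1573
Δ = 4!·6!·6!/17! = 1/28588560
Racah Σ t=0..4: t=0:+1/345600 t=1:−1/13824 t=2:+1/5184 t=3:−1/13824 t=4:+1/345600 = 7/129600
⇒ 3j(5 5 6; 0 0 0)² = 80/7293, sgn +1
Racah Σ t=4..4: t=4:+1/2073600 = 1/2073600
⇒ 3j(5 5 6; -4 5 -1)² = 63/9724, sgn -1
4πI² = N·(3j₀)²·(3jₘ)² = 420/3757
I = -1·√(0.111791/4π) = -0.09431898

-0.094319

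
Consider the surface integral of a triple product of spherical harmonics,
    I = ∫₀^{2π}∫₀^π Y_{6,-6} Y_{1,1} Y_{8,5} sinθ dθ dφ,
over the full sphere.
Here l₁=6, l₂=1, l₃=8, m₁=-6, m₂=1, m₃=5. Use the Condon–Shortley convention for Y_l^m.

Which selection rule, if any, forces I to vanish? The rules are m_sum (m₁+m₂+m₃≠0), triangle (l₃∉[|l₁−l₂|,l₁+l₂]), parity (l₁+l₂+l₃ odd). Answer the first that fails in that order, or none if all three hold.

triangle

Σmᵢ = 0  ✓
l₃∈[|l₁−l₂|,l₁+l₂]=[5,7], have l₃=8  ✗
Σlᵢ = 15 ⇒ odd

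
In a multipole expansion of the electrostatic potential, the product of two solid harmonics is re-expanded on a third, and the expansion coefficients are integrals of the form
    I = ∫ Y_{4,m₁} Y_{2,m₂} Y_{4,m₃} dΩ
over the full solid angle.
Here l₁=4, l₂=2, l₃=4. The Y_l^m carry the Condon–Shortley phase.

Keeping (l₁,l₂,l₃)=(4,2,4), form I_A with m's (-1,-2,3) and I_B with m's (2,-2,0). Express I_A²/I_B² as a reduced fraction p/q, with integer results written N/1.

l's match ⇒ only the (l;m) 3-j factors differ between A and B.
A: triangle coeff Δ(4,2,4) = 1/13860; Σ_t [0,0]: t=0:+1/480 = 1/480; (3j)²=3/110 [(4 2 4; -1 -2 3)], sign=-1
B: triangle coeff Δ(4,2,4) = 1/13860; Σ_t [0,0]: t=0:+1/192 = 1/192; (3j)²=3/77 [(4 2 4; 2 -2 0)], sign=+1
I_A²/I_B² = (3/110)/(3/77) = 7/10

7/10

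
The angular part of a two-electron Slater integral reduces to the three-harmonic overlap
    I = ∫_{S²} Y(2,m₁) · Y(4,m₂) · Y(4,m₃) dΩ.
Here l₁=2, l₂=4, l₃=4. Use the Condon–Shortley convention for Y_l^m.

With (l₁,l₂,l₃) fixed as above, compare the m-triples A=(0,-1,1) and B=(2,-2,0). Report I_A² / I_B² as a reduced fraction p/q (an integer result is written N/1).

Same 2,4,4: normalisation and zero-m 3j drop out of the ratio.
A: Δ: 2! 2! 6! / 11! → 1/13860; sum: t=0:+1/144 t=1:−1/48 t=2:+1/480 = -17/1440; 3j²(2 4 4; 0 -1 1) = Δ·Π!·Σ² = 289/13860  (sign +1)
B: Δ: 2! 2! 6! / 11! → 1/13860; sum: t=0:+1/192 = 1/192; 3j²(2 4 4; 2 -2 0) = Δ·Π!·Σ² = 3/77  (sign +1)
I_A²/I_B² = (289/13860)/(3/77) = 289/540

289/540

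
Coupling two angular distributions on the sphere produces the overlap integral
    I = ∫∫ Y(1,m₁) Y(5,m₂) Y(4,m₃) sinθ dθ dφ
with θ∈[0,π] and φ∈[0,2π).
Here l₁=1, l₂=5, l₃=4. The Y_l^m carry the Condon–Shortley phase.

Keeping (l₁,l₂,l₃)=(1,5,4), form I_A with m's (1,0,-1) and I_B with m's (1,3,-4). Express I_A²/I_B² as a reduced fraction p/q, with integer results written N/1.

10/1

l's match ⇒ only the (l;m) 3-j factors differ between A and B.
A: triangle coeff Δ(1,5,4) = 1/495; Σ_t [0,0]: t=0:+1/1440 = 1/1440; (3j)²=2/99 [(1 5 4; 1 0 -1)], sign=-1
B: triangle coeff Δ(1,5,4) = 1/495; Σ_t [0,0]: t=0:+1/80640 = 1/80640; (3j)²=1/495 [(1 5 4; 1 3 -4)], sign=+1
I_A²/I_B² = (2/99)/(1/495) = 10/1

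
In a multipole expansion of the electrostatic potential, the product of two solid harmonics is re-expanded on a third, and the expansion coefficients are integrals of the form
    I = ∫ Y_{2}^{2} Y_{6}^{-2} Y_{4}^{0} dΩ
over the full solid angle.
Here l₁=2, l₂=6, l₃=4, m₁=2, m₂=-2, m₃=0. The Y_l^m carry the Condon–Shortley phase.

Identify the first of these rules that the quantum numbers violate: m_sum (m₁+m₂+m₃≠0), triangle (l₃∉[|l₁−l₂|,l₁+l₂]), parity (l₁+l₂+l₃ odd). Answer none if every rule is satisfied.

none

m₁+m₂+m₃ = 2 − 2 + 0 = 0  ✓
triangle: |2−6|=4 ≤ l₃=4 ≤ 2+6=8  ✓
parity: l₁+l₂+l₃ = 12 is even  ✓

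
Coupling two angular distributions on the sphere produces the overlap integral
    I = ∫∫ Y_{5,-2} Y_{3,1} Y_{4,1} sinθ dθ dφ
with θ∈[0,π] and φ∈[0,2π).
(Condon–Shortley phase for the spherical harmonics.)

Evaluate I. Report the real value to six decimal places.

0.148044

m-sum 0 ✓  L=12 even ✓  2≤4≤8 ✓
Π(2lᵢ+1) = 11×7×9 = 693
triangle coeff Δ(5,3,4) = 1/180180
Σ_t [1,3]: t=1:−1/576 t=2:+1/144 t=3:−1/576 = 1/288
(3j)²=20/1001 [(5 3 4; 0 0 0)], sign=+1
Σ_t [2,4]: t=2:+1/960 t=3:−1/288 t=4:+1/1728 = -1/540
(3j)²=128/6435 [(5 3 4; -2 1 1)], sign=+1
⇒ 4πI² = 512/1859
I = (+1)√(512/1859/(4π)) = 0.14804384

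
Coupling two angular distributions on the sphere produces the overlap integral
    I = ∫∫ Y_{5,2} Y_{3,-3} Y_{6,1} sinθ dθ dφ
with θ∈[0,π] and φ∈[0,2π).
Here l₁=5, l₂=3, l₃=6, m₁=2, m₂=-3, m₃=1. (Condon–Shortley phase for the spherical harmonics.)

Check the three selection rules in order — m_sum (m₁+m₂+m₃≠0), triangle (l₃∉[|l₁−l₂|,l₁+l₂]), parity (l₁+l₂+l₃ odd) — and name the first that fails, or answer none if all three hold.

m₁+m₂+m₃ = 2 − 3 + 1 = 0  ✓
triangle: |5−3|=2 ≤ l₃=6 ≤ 5+3=8  ✓
parity: l₁+l₂+l₃ = 14 is even  ✓

none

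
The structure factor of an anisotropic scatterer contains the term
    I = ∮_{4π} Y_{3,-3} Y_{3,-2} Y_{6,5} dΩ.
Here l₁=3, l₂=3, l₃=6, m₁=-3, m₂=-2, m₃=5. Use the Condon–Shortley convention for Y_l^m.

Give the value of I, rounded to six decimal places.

Checks pass: Σm=0; 12 even; l₃=6∈[0,6].
(2·3+1)(2·3+1)(2·6+1) = 637
Δ: 0! 6! 6! / 13! → 1/12012
sum: t=0:+1/1296 = 1/1296
3j²(3 3 6; 0 0 0) = Δ·Π!·Σ² = 100/3003  (sign +1)
sum: t=0:+1/86400 = 1/86400
3j²(3 3 6; -3 -2 5) = Δ·Π!·Σ² = 1/26  (sign -1)
combine: 4πI² = 637·100/3003·1/26 = 350/429
take √, sign -1: I = -0.25480060

-0.254801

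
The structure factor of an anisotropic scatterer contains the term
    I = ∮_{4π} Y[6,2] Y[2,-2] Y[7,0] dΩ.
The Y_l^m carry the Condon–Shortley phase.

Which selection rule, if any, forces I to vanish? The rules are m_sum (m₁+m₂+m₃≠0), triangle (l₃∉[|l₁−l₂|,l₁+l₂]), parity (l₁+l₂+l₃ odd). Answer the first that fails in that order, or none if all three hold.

parity

m₁+m₂+m₃ = 2 − 2 + 0 = 0  ✓
triangle: |6−2|=4 ≤ l₃=7 ≤ 6+2=8  ✓
parity: l₁+l₂+l₃ = 15 is odd  ✗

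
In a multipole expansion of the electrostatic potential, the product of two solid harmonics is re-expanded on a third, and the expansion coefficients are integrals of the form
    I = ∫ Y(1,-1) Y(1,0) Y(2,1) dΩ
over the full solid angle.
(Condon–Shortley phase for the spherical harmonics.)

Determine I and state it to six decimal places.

-0.218510

m-sum 0 ✓  L=4 even ✓  0≤2≤2 ✓
Π(2lᵢ+1) = 3×3×5 = 45
triangle coeff Δ(1,1,2) = 1/30
Σ_t [0,0]: t=0:+1/1 = 1/1
(3j)²=2/15 [(1 1 2; 0 0 0)], sign=+1
Σ_t [0,0]: t=0:+1/2 = 1/2
(3j)²=1/10 [(1 1 2; -1 0 1)], sign=-1
⇒ 4πI² = 3/5
I = (-1)√(3/5/(4π)) = -0.21850969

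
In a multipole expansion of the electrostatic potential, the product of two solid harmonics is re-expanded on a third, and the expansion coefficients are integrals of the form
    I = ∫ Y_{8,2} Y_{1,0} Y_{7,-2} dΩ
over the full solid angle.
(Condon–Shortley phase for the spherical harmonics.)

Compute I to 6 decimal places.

m-sum 0 ✓  L=16 even ✓  7≤7≤9 ✓
Π(2lᵢ+1) = 17×3×15 = 765
triangle coeff Δ(8,1,7) = 1/2040
Σ_t [1,1]: t=1:−1/25401600 = -1/25401600
(3j)²=8/255 [(8 1 7; 0 0 0)], sign=+1
Σ_t [1,1]: t=1:−1/43545600 = -1/43545600
(3j)²=1/34 [(8 1 7; 2 0 -2)], sign=+1
⇒ 4πI² = 12/17
I = (+1)√(12/17/(4π)) = 0.23700703

0.237007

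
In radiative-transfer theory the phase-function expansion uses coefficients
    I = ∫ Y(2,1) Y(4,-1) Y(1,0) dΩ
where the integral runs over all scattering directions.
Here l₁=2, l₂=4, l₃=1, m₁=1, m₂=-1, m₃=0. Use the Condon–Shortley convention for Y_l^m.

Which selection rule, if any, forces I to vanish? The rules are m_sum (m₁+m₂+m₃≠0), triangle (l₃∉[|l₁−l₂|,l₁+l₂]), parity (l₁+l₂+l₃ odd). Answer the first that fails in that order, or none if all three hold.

triangle

azimuthal sum: 1 − 1 + 0 = 0  ✓
2 ≤ 1 ≤ 6 (triangle on l)  ✗
L = 2 + 4 + 1 = 7 (odd)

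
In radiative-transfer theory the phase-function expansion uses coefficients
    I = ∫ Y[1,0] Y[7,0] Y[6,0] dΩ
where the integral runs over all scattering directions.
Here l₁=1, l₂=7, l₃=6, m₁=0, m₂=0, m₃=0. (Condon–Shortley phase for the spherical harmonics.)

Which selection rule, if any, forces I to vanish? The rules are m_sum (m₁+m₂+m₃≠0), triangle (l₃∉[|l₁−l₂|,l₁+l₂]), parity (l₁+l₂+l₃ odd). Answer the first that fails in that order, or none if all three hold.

none

m₁+m₂+m₃ = 0 + 0 + 0 = 0  ✓
triangle: |1−7|=6 ≤ l₃=6 ≤ 1+7=8  ✓
parity: l₁+l₂+l₃ = 14 is even  ✓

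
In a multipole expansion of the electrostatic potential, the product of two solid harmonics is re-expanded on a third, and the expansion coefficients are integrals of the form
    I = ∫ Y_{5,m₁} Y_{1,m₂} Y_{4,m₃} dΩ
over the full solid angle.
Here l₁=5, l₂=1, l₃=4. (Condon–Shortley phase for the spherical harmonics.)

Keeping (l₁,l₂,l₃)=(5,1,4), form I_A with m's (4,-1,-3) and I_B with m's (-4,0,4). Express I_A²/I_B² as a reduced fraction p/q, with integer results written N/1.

4/1

l's match ⇒ only the (l;m) 3-j factors differ between A and B.
A: triangle coeff Δ(5,1,4) = 1/495; Σ_t [0,0]: t=0:+1/10080 = 1/10080; (3j)²=4/55 [(5 1 4; 4 -1 -3)], sign=-1
B: triangle coeff Δ(5,1,4) = 1/495; Σ_t [1,1]: t=1:−1/40320 = -1/40320; (3j)²=1/55 [(5 1 4; -4 0 4)], sign=-1
I_A²/I_B² = (4/55)/(1/55) = 4/1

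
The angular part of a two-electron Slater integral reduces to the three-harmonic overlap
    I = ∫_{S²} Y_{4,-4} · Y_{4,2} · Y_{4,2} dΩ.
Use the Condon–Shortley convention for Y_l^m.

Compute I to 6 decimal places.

0.190983

Rules hold: Σm=0, L=12 even, 0≤4≤8.
N = 9·9·9 = 729
Δ = 4!·4!·4!/13! = 1/450450
Racah Σ t=0..4: t=0:+1/13824 t=1:−1/216 t=2:+1/64 t=3:−1/216 t=4:+1/13824 = 5/768
⇒ 3j(4 4 4; 0 0 0)² = 18/1001, sgn +1
Racah Σ t=4..4: t=4:+1/2304 = 1/2304
⇒ 3j(4 4 4; -4 2 2)² = 5/143, sgn +1
4πI² = N·(3j₀)²·(3jₘ)² = 65610/143143
I = +1·√(0.458353/4π) = 0.19098314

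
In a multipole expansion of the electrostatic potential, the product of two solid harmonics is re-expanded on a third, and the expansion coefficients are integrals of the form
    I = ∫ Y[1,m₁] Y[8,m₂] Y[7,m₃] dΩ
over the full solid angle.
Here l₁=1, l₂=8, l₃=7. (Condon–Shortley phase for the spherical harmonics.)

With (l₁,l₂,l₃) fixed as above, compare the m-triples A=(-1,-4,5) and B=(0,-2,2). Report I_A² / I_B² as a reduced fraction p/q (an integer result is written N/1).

1/10

Shared (l₁,l₂,l₃)=(1,8,7): N and (l;000)² cancel in I_A²/I_B².
A: Δ = 2!·0!·14!/17! = 1/2040; Racah Σ t=2..2: t=2:+1/1916006400 = 1/1916006400; ⇒ 3j(1 8 7; -1 -4 5)² = 1/340, sgn +1
B: Δ = 2!·0!·14!/17! = 1/2040; Racah Σ t=1..1: t=1:−1/43545600 = -1/43545600; ⇒ 3j(1 8 7; 0 -2 2)² = 1/34, sgn +1
I_A²/I_B² = (1/340)/(1/34) = 1/10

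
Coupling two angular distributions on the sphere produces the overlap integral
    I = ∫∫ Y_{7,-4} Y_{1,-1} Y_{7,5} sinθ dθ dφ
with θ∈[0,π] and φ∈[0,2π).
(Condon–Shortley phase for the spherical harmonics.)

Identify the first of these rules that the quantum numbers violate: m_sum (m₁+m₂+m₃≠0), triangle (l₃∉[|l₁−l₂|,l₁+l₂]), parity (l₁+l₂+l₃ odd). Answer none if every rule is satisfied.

Σmᵢ = 0  ✓
l₃∈[|l₁−l₂|,l₁+l₂]=[6,8], have l₃=7  ✓
Σlᵢ = 15 ⇒ odd  ✗

parity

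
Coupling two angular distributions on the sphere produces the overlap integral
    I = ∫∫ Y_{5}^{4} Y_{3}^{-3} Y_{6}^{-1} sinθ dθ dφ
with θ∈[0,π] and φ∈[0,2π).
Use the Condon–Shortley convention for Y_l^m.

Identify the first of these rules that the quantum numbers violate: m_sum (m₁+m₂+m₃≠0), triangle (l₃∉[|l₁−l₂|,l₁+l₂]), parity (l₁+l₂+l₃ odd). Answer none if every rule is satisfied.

none

azimuthal sum: 4 − 3 − 1 = 0  ✓
2 ≤ 6 ≤ 8 (triangle on l)  ✓
L = 5 + 3 + 6 = 14 (even)  ✓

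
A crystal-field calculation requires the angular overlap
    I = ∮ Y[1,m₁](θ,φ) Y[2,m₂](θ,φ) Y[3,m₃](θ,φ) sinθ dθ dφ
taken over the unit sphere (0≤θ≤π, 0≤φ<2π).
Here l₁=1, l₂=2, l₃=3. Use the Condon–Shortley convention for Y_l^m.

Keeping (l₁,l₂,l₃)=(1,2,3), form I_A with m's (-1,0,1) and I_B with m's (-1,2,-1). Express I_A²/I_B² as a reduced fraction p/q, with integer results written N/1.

l's match ⇒ only the (l;m) 3-j factors differ between A and B.
A: triangle coeff Δ(1,2,3) = 1/105; Σ_t [0,0]: t=0:+1/8 = 1/8; (3j)²=2/35 [(1 2 3; -1 0 1)], sign=+1
B: triangle coeff Δ(1,2,3) = 1/105; Σ_t [0,0]: t=0:+1/48 = 1/48; (3j)²=1/105 [(1 2 3; -1 2 -1)], sign=+1
I_A²/I_B² = (2/35)/(1/105) = 6/1

6/1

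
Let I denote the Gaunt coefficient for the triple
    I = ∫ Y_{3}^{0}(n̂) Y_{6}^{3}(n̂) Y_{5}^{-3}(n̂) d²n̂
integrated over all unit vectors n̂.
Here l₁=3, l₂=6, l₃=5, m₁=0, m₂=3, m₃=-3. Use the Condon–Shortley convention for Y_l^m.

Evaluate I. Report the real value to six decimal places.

m-sum 0 ✓  L=14 even ✓  3≤5≤9 ✓
Π(2lᵢ+1) = 7×13×11 = 1001
triangle coeff Δ(3,6,5) = 1/675675
Σ_t [1,3]: t=1:−1/8640 t=2:+1/2304 t=3:−1/8640 = 7/34560
(3j)²=7/429 [(3 6 5; 0 0 0)], sign=-1
Σ_t [1,3]: t=1:−1/483840 t=2:+1/20160 t=3:−1/17280 = -1/96768
(3j)²=1/1001 [(3 6 5; 0 3 -3)], sign=-1
⇒ 4πI² = 7/429
I = (+1)√(7/429/(4π)) = 0.03603425

0.036034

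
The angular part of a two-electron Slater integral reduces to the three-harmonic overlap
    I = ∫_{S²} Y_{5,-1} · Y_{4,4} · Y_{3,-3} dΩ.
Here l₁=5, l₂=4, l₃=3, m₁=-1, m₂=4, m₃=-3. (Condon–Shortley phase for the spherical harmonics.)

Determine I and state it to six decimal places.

0.050679

Rules hold: Σm=0, L=12 even, 1≤3≤9.
N = 11·9·7 = 693
Δ = 6!·4!·2!/13! = 1/180180
Racah Σ t=2..4: t=2:+1/576 t=3:−1/144 t=4:+1/576 = -1/288
⇒ 3j(5 4 3; 0 0 0)² = 20/1001, sgn +1
Racah Σ t=6..6: t=6:+1/34560 = 1/34560
⇒ 3j(5 4 3; -1 4 -3)² = 1/429, sgn +1
4πI² = N·(3j₀)²·(3jₘ)² = 60/1859
I = +1·√(0.0322754/4π) = 0.05067935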